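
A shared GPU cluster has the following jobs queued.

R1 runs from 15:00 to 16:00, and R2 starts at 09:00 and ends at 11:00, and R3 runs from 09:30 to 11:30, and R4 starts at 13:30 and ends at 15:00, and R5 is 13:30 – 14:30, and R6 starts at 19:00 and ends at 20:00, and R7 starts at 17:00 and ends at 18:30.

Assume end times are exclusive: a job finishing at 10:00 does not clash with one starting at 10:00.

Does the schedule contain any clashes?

Yes

Sorted by start: R2, R3, R4, R5, R1, R7, R6.
R3 starts before R2 ends → R2 and R3 overlap.
That's a conflict, so the schedule is not conflict-free.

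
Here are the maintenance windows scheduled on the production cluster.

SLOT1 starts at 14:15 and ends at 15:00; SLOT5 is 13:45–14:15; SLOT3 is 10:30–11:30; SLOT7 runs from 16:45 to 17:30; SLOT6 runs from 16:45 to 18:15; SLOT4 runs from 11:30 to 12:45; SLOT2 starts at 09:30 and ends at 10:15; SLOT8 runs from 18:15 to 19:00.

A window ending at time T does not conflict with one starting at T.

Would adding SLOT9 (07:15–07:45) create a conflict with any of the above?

No — it doesn't clash with anything

SLOT2: starts 09:30 at or after SLOT9 ends 07:45 → clear.
SLOT3: starts 10:30 at or after SLOT9 ends 07:45 → clear.
SLOT4: starts 11:30 at or after SLOT9 ends 07:45 → clear.
SLOT5: starts 13:45 at or after SLOT9 ends 07:45 → clear.
SLOT1: starts 14:15 at or after SLOT9 ends 07:45 → clear.
SLOT6: starts 16:45 at or after SLOT9 ends 07:45 → clear.
SLOT7: starts 16:45 at or after SLOT9 ends 07:45 → clear.
SLOT8: starts 18:15 at or after SLOT9 ends 07:45 → clear.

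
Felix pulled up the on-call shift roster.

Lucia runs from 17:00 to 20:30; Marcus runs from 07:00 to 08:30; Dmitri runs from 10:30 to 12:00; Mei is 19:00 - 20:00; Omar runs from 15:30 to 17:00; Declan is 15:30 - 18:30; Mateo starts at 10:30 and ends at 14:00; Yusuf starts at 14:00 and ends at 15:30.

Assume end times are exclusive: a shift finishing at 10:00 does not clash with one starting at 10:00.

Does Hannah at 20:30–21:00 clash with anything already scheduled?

No — it doesn't clash with anything

Marcus: ends 08:30 at or before Hannah starts 20:30 → clear.
Dmitri: ends 12:00 at or before Hannah starts 20:30 → clear.
Mateo: ends 14:00 at or before Hannah starts 20:30 → clear.
Yusuf: ends 15:30 at or before Hannah starts 20:30 → clear.
Declan: ends 18:30 at or before Hannah starts 20:30 → clear.
Omar: ends 17:00 at or before Hannah starts 20:30 → clear.
Lucia: ends 20:30 at or before Hannah starts 20:30 → clear.
Mei: ends 20:00 at or before Hannah starts 20:30 → clear.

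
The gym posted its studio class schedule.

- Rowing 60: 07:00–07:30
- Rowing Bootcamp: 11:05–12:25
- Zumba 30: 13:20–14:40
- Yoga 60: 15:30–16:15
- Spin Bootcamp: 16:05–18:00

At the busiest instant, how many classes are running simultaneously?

Walk through starts and ends in time order (an end at T is processed before a start at T):
07:00 start Rowing 60 → 1
07:30 end Rowing 60 → 0
11:05 start Rowing Bootcamp → 1
12:25 end Rowing Bootcamp → 0
13:20 start Zumba 30 → 1
14:40 end Zumba 30 → 0
15:30 start Yoga 60 → 1
16:05 start Spin Bootcamp → 2
16:15 end Yoga 60 → 1
18:00 end Spin Bootcamp → 0
Peak is 2, at 16:05 (Spin Bootcamp, Yoga 60).

2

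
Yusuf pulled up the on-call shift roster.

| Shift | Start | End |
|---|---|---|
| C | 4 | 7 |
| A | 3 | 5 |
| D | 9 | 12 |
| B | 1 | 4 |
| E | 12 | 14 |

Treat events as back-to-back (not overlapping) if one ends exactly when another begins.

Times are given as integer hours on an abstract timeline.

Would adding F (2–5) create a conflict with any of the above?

Yes — it overlaps A, B, C

B: starts 1 before F ends 5, and ends 4 after F starts 2 → overlap.
A: starts 3 before F ends 5, and ends 5 after F starts 2 → overlap.
C: starts 4 before F ends 5, and ends 7 after F starts 2 → overlap.
D: starts 9 at or after F ends 5 → clear.
E: starts 12 at or after F ends 5 → clear.
F overlaps A, B, C.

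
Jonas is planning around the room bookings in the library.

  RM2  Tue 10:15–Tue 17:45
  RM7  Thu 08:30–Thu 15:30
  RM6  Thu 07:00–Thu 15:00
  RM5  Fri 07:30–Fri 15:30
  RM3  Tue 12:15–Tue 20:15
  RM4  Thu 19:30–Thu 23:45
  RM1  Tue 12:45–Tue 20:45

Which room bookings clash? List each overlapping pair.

RM1 & RM2, RM1 & RM3, RM2 & RM3, RM6 & RM7

Sorted by start: RM2, RM3, RM1, RM6, RM7, RM4, RM5.
RM3 starts before RM2 ends → RM2 and RM3 overlap.
RM1 starts before RM2 ends → RM2 and RM1 overlap.
RM6 starts after RM2 ends, so RM2 has no further overlaps.
RM1 starts before RM3 ends → RM3 and RM1 overlap.
RM6 starts after RM3 ends, so RM3 has no further overlaps.
RM6 starts after RM1 ends, so RM1 has no further overlaps.
RM7 starts before RM6 ends → RM6 and RM7 overlap.
RM4 starts after RM6 ends, so RM6 has no further overlaps.
RM4 starts after RM7 ends, so RM7 has no further overlaps.
RM5 starts after RM4 ends.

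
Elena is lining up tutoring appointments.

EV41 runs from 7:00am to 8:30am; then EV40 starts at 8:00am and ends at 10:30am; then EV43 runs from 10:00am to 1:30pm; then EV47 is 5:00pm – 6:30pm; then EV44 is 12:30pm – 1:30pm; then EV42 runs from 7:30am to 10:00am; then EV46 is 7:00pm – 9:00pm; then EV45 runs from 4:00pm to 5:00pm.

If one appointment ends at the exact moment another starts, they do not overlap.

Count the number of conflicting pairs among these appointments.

5

Sorted by start: EV41, EV42, EV40, EV43, EV44, EV45, EV47, EV46.
EV42 starts before EV41 ends → EV41 and EV42 overlap.
EV40 starts before EV41 ends → EV41 and EV40 overlap.
EV43 starts after EV41 ends, so nothing later overlaps EV41 either.
EV40 starts before EV42 ends → EV42 and EV40 overlap.
EV43 starts exactly when EV42 ends (back-to-back, no overlap), so nothing later overlaps EV42 either.
EV43 starts before EV40 ends → EV40 and EV43 overlap.
EV44 starts after EV40 ends, so nothing later overlaps EV40 either.
EV44 starts before EV43 ends → EV43 and EV44 overlap.
EV45 starts after EV43 ends, so nothing later overlaps EV43 either.
EV45 starts after EV44 ends, so nothing later overlaps EV44 either.
EV47 starts exactly when EV45 ends (back-to-back, no overlap), so nothing later overlaps EV45 either.
EV46 starts after EV47 ends.
Overlapping pairs: EV40 & EV41, EV40 & EV42, EV40 & EV43, EV41 & EV42, EV43 & EV44 — 5 in total.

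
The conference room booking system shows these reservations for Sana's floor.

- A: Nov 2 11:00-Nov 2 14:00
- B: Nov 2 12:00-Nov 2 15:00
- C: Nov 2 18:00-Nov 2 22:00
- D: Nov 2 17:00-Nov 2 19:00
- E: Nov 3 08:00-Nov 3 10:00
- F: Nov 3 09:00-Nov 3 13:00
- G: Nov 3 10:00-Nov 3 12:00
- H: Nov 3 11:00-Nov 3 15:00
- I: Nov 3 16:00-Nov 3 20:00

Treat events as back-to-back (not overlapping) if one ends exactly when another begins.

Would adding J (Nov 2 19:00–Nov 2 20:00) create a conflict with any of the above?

Yes — it overlaps C

A: ends Nov 2 14:00 at or before J starts Nov 2 19:00 → clear.
B: ends Nov 2 15:00 at or before J starts Nov 2 19:00 → clear.
D: ends Nov 2 19:00 at or before J starts Nov 2 19:00 → clear.
C: starts Nov 2 18:00 before J ends Nov 2 20:00, and ends Nov 2 22:00 after J starts Nov 2 19:00 → overlap.
E: starts Nov 3 08:00 at or after J ends Nov 2 20:00 → clear.
F: starts Nov 3 09:00 at or after J ends Nov 2 20:00 → clear.
G: starts Nov 3 10:00 at or after J ends Nov 2 20:00 → clear.
H: starts Nov 3 11:00 at or after J ends Nov 2 20:00 → clear.
I: starts Nov 3 16:00 at or after J ends Nov 2 20:00 → clear.
J overlaps C.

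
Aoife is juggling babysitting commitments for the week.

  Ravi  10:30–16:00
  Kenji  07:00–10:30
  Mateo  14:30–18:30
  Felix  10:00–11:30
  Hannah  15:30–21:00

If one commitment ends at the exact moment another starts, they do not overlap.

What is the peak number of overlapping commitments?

Walk through starts and ends in time order (an end at T is processed before a start at T):
07:00 start Kenji → 1
10:00 start Felix → 2
10:30 end Kenji → 1
10:30 start Ravi → 2
11:30 end Felix → 1
14:30 start Mateo → 2
15:30 start Hannah → 3
16:00 end Ravi → 2
18:30 end Mateo → 1
21:00 end Hannah → 0
Peak is 3, at 15:30 (Hannah, Mateo, Ravi).

3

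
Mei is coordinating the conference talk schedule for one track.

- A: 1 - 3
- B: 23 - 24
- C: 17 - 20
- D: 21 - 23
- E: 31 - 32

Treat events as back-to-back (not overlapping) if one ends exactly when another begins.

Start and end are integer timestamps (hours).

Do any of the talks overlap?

Sorted by start: A, C, D, B, E.
C starts after A ends, so A has no further overlaps.
D starts after C ends, so C has no further overlaps.
B starts exactly when D ends (back-to-back, no overlap), so D has no further overlaps.
E starts after B ends.
Every pair is clear; the schedule has no overlaps.

No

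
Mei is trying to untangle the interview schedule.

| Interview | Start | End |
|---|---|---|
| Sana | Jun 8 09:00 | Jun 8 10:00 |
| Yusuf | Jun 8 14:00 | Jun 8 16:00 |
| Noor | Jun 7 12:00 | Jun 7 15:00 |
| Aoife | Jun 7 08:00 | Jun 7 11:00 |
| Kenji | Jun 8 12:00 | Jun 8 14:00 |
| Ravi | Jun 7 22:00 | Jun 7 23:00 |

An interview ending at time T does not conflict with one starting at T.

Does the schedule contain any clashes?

Check each pair: they overlap iff neither finishes before the other starts.
Sorted by start: Aoife, Noor, Ravi, Sana, Kenji, Yusuf.
Noor starts after Aoife ends, so Aoife has no further overlaps.
Ravi starts after Noor ends, so Noor has no further overlaps.
Sana starts after Ravi ends, so Ravi has no further overlaps.
Kenji starts after Sana ends, so Sana has no further overlaps.
Yusuf starts exactly when Kenji ends (back-to-back, no overlap).
Every pair is clear; the schedule has no overlaps.

No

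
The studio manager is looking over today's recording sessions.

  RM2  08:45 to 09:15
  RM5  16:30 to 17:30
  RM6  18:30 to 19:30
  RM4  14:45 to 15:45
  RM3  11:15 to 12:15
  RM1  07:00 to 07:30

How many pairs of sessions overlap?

Check each pair: they overlap iff neither finishes before the other starts.
Sorted by start: RM1, RM2, RM3, RM4, RM5, RM6.
RM2 starts after RM1 ends, so nothing later overlaps RM1 either.
RM3 starts after RM2 ends, so nothing later overlaps RM2 either.
RM4 starts after RM3 ends, so nothing later overlaps RM3 either.
RM5 starts after RM4 ends, so nothing later overlaps RM4 either.
RM6 starts after RM5 ends.
No pair overlaps.

0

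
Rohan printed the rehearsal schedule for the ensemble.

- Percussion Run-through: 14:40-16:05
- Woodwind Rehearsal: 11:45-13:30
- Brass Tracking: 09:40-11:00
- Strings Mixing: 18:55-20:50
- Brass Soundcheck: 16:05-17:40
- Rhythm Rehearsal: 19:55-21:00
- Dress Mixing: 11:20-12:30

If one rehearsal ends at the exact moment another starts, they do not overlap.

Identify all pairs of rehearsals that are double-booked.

Dress Mixing & Woodwind Rehearsal, Rhythm Rehearsal & Strings Mixing

Check each pair: they overlap iff neither finishes before the other starts.
Sorted by start: Brass Tracking, Dress Mixing, Woodwind Rehearsal, Percussion Run-through, Brass Soundcheck, Strings Mixing, Rhythm Rehearsal.
Dress Mixing starts after Brass Tracking ends — done with Brass Tracking.
Woodwind Rehearsal starts before Dress Mixing ends → Dress Mixing and Woodwind Rehearsal overlap.
Percussion Run-through starts after Dress Mixing ends — done with Dress Mixing.
Percussion Run-through starts after Woodwind Rehearsal ends — done with Woodwind Rehearsal.
Brass Soundcheck starts exactly when Percussion Run-through ends (back-to-back, no overlap) — done with Percussion Run-through.
Strings Mixing starts after Brass Soundcheck ends — done with Brass Soundcheck.
Rhythm Rehearsal starts before Strings Mixing ends → Strings Mixing and Rhythm Rehearsal overlap.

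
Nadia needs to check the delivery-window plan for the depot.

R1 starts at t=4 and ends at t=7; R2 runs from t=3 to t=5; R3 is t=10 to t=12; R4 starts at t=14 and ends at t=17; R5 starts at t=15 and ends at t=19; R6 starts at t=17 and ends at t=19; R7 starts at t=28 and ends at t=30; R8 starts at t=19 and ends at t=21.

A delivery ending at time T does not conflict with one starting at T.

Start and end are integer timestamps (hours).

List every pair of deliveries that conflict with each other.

Sorted by start: R2, R1, R3, R4, R5, R6, R8, R7.
R1 starts before R2 ends → R2 and R1 overlap.
R3 starts after R2 ends; R2 is clear from here.
R3 starts after R1 ends; R1 is clear from here.
R4 starts after R3 ends; R3 is clear from here.
R5 starts before R4 ends → R4 and R5 overlap.
R6 starts exactly when R4 ends (back-to-back, no overlap); R4 is clear from here.
R6 starts before R5 ends → R5 and R6 overlap.
R8 starts exactly when R5 ends (back-to-back, no overlap); R5 is clear from here.
R8 starts exactly when R6 ends (back-to-back, no overlap); R6 is clear from here.
R7 starts after R8 ends.

R1 & R2, R4 & R5, R5 & R6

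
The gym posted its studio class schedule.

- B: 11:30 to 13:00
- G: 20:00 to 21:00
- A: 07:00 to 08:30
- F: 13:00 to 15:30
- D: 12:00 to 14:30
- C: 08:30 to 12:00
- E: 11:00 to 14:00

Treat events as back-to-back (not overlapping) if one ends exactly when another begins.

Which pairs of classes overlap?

B & C, B & D, B & E, C & E, D & E, D & F, E & F

Check each pair: they overlap iff neither finishes before the other starts.
Sorted by start: A, C, E, B, D, F, G.
C starts exactly when A ends (back-to-back, no overlap), so nothing later overlaps A either.
E starts before C ends → C and E overlap.
B starts before C ends → C and B overlap.
D starts exactly when C ends (back-to-back, no overlap), so nothing later overlaps C either.
B starts before E ends → E and B overlap.
D starts before E ends → E and D overlap.
F starts before E ends → E and F overlap.
G starts after E ends.
D starts before B ends → B and D overlap.
F starts exactly when B ends (back-to-back, no overlap), so nothing later overlaps B either.
F starts before D ends → D and F overlap.
G starts after D ends.
G starts after F ends.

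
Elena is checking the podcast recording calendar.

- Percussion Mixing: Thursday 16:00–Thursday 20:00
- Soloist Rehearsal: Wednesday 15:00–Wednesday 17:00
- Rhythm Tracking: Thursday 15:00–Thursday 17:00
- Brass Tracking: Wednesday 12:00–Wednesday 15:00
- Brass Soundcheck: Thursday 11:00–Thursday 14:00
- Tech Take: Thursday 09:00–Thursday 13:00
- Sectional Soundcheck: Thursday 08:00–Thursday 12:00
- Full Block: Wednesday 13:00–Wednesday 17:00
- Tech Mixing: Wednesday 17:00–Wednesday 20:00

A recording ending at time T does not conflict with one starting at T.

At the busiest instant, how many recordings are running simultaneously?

Sort all start/end points and keep a running count:
Wednesday 12:00 start Brass Tracking → 1
Wednesday 13:00 start Full Block → 2
Wednesday 15:00 end Brass Tracking → 1
Wednesday 15:00 start Soloist Rehearsal → 2
Wednesday 17:00 end Full Block → 1
Wednesday 17:00 end Soloist Rehearsal → 0
Wednesday 17:00 start Tech Mixing → 1
Wednesday 20:00 end Tech Mixing → 0
Thursday 08:00 start Sectional Soundcheck → 1
Thursday 09:00 start Tech Take → 2
Thursday 11:00 start Brass Soundcheck → 3
Thursday 12:00 end Sectional Soundcheck → 2
Thursday 13:00 end Tech Take → 1
Thursday 14:00 end Brass Soundcheck → 0
Thursday 15:00 start Rhythm Tracking → 1
Thursday 16:00 start Percussion Mixing → 2
Thursday 17:00 end Rhythm Tracking → 1
Thursday 20:00 end Percussion Mixing → 0
Peak is 3, at Thursday 11:00 (Brass Soundcheck, Sectional Soundcheck, Tech Take).

3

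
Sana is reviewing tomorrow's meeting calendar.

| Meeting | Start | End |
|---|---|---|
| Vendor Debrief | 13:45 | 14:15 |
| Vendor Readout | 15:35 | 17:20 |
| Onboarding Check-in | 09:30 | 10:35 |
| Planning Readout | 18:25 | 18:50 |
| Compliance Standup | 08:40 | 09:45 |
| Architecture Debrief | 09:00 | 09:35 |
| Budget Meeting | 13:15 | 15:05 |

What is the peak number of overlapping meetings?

3

Sort all start/end points and keep a running count:
08:40 start Compliance Standup → 1
09:00 start Architecture Debrief → 2
09:30 start Onboarding Check-in → 3
09:35 end Architecture Debrief → 2
09:45 end Compliance Standup → 1
10:35 end Onboarding Check-in → 0
13:15 start Budget Meeting → 1
13:45 start Vendor Debrief → 2
14:15 end Vendor Debrief → 1
15:05 end Budget Meeting → 0
15:35 start Vendor Readout → 1
17:20 end Vendor Readout → 0
18:25 start Planning Readout → 1
18:50 end Planning Readout → 0
Peak is 3, at 09:30 (Architecture Debrief, Compliance Standup, Onboarding Check-in).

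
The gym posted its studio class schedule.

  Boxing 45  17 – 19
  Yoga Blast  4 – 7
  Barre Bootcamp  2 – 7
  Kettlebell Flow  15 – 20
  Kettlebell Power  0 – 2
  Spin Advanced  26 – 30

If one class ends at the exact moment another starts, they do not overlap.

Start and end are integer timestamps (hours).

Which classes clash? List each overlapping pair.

Barre Bootcamp & Yoga Blast, Boxing 45 & Kettlebell Flow

Check each pair: they overlap iff neither finishes before the other starts.
Sorted by start: Kettlebell Power, Barre Bootcamp, Yoga Blast, Kettlebell Flow, Boxing 45, Spin Advanced.
Barre Bootcamp starts exactly when Kettlebell Power ends (back-to-back, no overlap); Kettlebell Power is clear from here.
Yoga Blast starts before Barre Bootcamp ends → Barre Bootcamp and Yoga Blast overlap.
Kettlebell Flow starts after Barre Bootcamp ends; Barre Bootcamp is clear from here.
Kettlebell Flow starts after Yoga Blast ends; Yoga Blast is clear from here.
Boxing 45 starts before Kettlebell Flow ends → Kettlebell Flow and Boxing 45 overlap.
Spin Advanced starts after Kettlebell Flow ends.
Spin Advanced starts after Boxing 45 ends.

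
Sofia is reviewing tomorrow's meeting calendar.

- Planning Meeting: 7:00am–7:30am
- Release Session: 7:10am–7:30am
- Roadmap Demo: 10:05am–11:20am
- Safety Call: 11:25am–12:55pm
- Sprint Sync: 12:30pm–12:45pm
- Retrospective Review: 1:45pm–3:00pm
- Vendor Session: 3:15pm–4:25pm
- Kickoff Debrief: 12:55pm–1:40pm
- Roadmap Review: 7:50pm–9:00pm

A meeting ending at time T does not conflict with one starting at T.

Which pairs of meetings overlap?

Sorted by start: Planning Meeting, Release Session, Roadmap Demo, Safety Call, Sprint Sync, Kickoff Debrief, Retrospective Review, Vendor Session, Roadmap Review.
Release Session starts before Planning Meeting ends → Planning Meeting and Release Session overlap.
Roadmap Demo starts after Planning Meeting ends, so nothing later overlaps Planning Meeting either.
Roadmap Demo starts after Release Session ends, so nothing later overlaps Release Session either.
Safety Call starts after Roadmap Demo ends, so nothing later overlaps Roadmap Demo either.
Sprint Sync starts before Safety Call ends → Safety Call and Sprint Sync overlap.
Kickoff Debrief starts exactly when Safety Call ends (back-to-back, no overlap), so nothing later overlaps Safety Call either.
Kickoff Debrief starts after Sprint Sync ends, so nothing later overlaps Sprint Sync either.
Retrospective Review starts after Kickoff Debrief ends, so nothing later overlaps Kickoff Debrief either.
Vendor Session starts after Retrospective Review ends, so nothing later overlaps Retrospective Review either.
Roadmap Review starts after Vendor Session ends.

Planning Meeting & Release Session, Safety Call & Sprint Sync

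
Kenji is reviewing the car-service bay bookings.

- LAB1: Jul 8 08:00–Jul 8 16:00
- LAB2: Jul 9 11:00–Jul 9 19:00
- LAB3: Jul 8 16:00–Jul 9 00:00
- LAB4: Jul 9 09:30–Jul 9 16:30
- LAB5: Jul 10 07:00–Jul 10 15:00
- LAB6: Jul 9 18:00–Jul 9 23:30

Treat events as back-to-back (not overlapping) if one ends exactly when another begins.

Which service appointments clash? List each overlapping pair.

Sorted by start: LAB1, LAB3, LAB4, LAB2, LAB6, LAB5.
LAB3 starts exactly when LAB1 ends (back-to-back, no overlap), so LAB1 has no further overlaps.
LAB4 starts after LAB3 ends, so LAB3 has no further overlaps.
LAB2 starts before LAB4 ends → LAB4 and LAB2 overlap.
LAB6 starts after LAB4 ends, so LAB4 has no further overlaps.
LAB6 starts before LAB2 ends → LAB2 and LAB6 overlap.
LAB5 starts after LAB2 ends.
LAB5 starts after LAB6 ends.

LAB2 & LAB4, LAB2 & LAB6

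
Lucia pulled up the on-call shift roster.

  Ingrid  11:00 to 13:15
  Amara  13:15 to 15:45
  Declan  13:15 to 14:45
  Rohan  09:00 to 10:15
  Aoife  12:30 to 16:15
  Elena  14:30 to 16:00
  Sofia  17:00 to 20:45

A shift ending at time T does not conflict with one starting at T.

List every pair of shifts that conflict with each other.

Sorted by start: Rohan, Ingrid, Aoife, Amara, Declan, Elena, Sofia.
Ingrid starts after Rohan ends; Rohan is clear from here.
Aoife starts before Ingrid ends → Ingrid and Aoife overlap.
Amara starts exactly when Ingrid ends (back-to-back, no overlap); Ingrid is clear from here.
Amara starts before Aoife ends → Aoife and Amara overlap.
Declan starts before Aoife ends → Aoife and Declan overlap.
Elena starts before Aoife ends → Aoife and Elena overlap.
Sofia starts after Aoife ends.
Declan starts before Amara ends → Amara and Declan overlap.
Elena starts before Amara ends → Amara and Elena overlap.
Sofia starts after Amara ends.
Elena starts before Declan ends → Declan and Elena overlap.
Sofia starts after Declan ends.
Sofia starts after Elena ends.

Amara & Aoife, Amara & Declan, Amara & Elena, Aoife & Declan, Aoife & Elena, Aoife & Ingrid, Declan & Elena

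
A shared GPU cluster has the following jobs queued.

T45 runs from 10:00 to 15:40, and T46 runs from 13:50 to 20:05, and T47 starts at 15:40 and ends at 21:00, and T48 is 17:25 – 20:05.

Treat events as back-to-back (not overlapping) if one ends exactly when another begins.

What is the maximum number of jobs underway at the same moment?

Sort all start/end points and keep a running count:
10:00 start T45 → 1
13:50 start T46 → 2
15:40 end T45 → 1
15:40 start T47 → 2
17:25 start T48 → 3
20:05 end T46 → 2
20:05 end T48 → 1
21:00 end T47 → 0
Peak is 3, at 17:25 (T46, T47, T48).

3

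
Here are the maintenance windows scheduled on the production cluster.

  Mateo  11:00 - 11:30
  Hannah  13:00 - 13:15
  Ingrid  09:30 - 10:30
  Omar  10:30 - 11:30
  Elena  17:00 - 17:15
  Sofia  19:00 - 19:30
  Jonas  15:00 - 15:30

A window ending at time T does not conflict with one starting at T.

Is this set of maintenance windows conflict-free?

Sorted by start: Ingrid, Omar, Mateo, Hannah, Jonas, Elena, Sofia.
Omar starts exactly when Ingrid ends (back-to-back, no overlap), so nothing later overlaps Ingrid either.
Mateo starts before Omar ends → Omar and Mateo overlap.
That's a conflict, so the schedule is not conflict-free.

No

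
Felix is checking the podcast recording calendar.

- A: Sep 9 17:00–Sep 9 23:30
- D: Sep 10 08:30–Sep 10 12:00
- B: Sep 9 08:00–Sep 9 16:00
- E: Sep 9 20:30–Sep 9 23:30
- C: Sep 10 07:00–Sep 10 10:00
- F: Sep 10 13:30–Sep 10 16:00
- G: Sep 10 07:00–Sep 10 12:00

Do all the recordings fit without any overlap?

No

Check each pair: they overlap iff neither finishes before the other starts.
Sorted by start: B, A, E, C, G, D, F.
A starts after B ends — done with B.
E starts before A ends → A and E overlap.
That's a conflict, so the schedule is not conflict-free.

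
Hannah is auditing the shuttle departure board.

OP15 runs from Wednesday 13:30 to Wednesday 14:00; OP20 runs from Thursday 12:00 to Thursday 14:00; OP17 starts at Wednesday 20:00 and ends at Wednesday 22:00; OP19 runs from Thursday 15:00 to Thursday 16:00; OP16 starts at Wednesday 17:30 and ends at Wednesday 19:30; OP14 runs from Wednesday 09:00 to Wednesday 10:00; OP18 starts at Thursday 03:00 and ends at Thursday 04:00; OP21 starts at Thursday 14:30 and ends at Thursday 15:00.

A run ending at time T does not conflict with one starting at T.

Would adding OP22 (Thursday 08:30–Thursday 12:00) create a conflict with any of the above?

OP14: ends Wednesday 10:00 at or before OP22 starts Thursday 08:30 → clear.
OP15: ends Wednesday 14:00 at or before OP22 starts Thursday 08:30 → clear.
OP16: ends Wednesday 19:30 at or before OP22 starts Thursday 08:30 → clear.
OP17: ends Wednesday 22:00 at or before OP22 starts Thursday 08:30 → clear.
OP18: ends Thursday 04:00 at or before OP22 starts Thursday 08:30 → clear.
OP20: starts Thursday 12:00 at or after OP22 ends Thursday 12:00 → clear.
OP21: starts Thursday 14:30 at or after OP22 ends Thursday 12:00 → clear.
OP19: starts Thursday 15:00 at or after OP22 ends Thursday 12:00 → clear.

No — it doesn't clash with anything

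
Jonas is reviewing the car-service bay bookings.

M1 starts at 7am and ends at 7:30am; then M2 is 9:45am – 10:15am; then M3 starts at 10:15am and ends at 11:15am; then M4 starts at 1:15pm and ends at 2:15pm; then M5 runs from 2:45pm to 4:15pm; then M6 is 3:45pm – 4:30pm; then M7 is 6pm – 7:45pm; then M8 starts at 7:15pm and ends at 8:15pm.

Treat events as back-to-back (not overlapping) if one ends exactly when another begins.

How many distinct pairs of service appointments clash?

Check each pair: they overlap iff neither finishes before the other starts.
Sorted by start: M1, M2, M3, M4, M5, M6, M7, M8.
M2 starts after M1 ends, so M1 has no further overlaps.
M3 starts exactly when M2 ends (back-to-back, no overlap), so M2 has no further overlaps.
M4 starts after M3 ends, so M3 has no further overlaps.
M5 starts after M4 ends, so M4 has no further overlaps.
M6 starts before M5 ends → M5 and M6 overlap.
M7 starts after M5 ends, so M5 has no further overlaps.
M7 starts after M6 ends, so M6 has no further overlaps.
M8 starts before M7 ends → M7 and M8 overlap.
Overlapping pairs: M5 & M6, M7 & M8 — 2 in total.

2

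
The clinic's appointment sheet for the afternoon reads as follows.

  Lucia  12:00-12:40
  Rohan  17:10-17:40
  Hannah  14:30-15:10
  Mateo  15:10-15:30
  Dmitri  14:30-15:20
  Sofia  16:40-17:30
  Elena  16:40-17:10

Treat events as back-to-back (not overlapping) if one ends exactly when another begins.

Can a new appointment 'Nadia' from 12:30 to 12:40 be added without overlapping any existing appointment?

Lucia: starts 12:00 before Nadia ends 12:40, and ends 12:40 after Nadia starts 12:30 → overlap.
Hannah: starts 14:30 at or after Nadia ends 12:40 → clear.
Dmitri: starts 14:30 at or after Nadia ends 12:40 → clear.
Mateo: starts 15:10 at or after Nadia ends 12:40 → clear.
Sofia: starts 16:40 at or after Nadia ends 12:40 → clear.
Elena: starts 16:40 at or after Nadia ends 12:40 → clear.
Rohan: starts 17:10 at or after Nadia ends 12:40 → clear.
Nadia overlaps Lucia.

No — it overlaps Lucia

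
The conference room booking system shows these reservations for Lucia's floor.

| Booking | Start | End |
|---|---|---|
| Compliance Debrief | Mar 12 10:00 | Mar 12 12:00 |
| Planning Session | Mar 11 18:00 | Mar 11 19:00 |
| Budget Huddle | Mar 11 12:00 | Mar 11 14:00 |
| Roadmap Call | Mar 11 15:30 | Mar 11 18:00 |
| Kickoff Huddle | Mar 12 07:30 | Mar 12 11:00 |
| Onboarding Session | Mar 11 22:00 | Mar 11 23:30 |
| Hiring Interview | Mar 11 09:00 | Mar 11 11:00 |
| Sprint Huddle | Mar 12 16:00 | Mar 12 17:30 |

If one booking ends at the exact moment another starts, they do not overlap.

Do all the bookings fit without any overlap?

Sorted by start: Hiring Interview, Budget Huddle, Roadmap Call, Planning Session, Onboarding Session, Kickoff Huddle, Compliance Debrief, Sprint Huddle.
Budget Huddle starts after Hiring Interview ends, so nothing later overlaps Hiring Interview either.
Roadmap Call starts after Budget Huddle ends, so nothing later overlaps Budget Huddle either.
Planning Session starts exactly when Roadmap Call ends (back-to-back, no overlap), so nothing later overlaps Roadmap Call either.
Onboarding Session starts after Planning Session ends, so nothing later overlaps Planning Session either.
Kickoff Huddle starts after Onboarding Session ends, so nothing later overlaps Onboarding Session either.
Compliance Debrief starts before Kickoff Huddle ends → Kickoff Huddle and Compliance Debrief overlap.
That's a conflict, so the schedule is not conflict-free.

No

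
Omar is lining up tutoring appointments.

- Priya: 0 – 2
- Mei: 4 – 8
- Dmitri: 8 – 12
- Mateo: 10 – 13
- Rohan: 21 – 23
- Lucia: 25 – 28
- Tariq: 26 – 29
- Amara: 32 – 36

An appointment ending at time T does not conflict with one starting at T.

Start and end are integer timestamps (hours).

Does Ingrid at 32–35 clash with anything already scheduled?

Yes — it overlaps Amara

Priya: ends 2 at or before Ingrid starts 32 → clear.
Mei: ends 8 at or before Ingrid starts 32 → clear.
Dmitri: ends 12 at or before Ingrid starts 32 → clear.
Mateo: ends 13 at or before Ingrid starts 32 → clear.
Rohan: ends 23 at or before Ingrid starts 32 → clear.
Lucia: ends 28 at or before Ingrid starts 32 → clear.
Tariq: ends 29 at or before Ingrid starts 32 → clear.
Amara: starts 32 before Ingrid ends 35, and ends 36 after Ingrid starts 32 → overlap.
Ingrid overlaps Amara.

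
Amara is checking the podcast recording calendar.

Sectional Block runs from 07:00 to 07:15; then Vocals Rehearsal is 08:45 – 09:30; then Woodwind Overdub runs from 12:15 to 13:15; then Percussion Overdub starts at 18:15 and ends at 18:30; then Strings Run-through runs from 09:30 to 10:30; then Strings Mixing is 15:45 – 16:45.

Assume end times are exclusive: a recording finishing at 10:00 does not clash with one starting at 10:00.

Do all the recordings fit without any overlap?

Yes

Check each pair: they overlap iff neither finishes before the other starts.
Sorted by start: Sectional Block, Vocals Rehearsal, Strings Run-through, Woodwind Overdub, Strings Mixing, Percussion Overdub.
Vocals Rehearsal starts after Sectional Block ends; Sectional Block is clear from here.
Strings Run-through starts exactly when Vocals Rehearsal ends (back-to-back, no overlap); Vocals Rehearsal is clear from here.
Woodwind Overdub starts after Strings Run-through ends; Strings Run-through is clear from here.
Strings Mixing starts after Woodwind Overdub ends; Woodwind Overdub is clear from here.
Percussion Overdub starts after Strings Mixing ends.
Every pair is clear; the schedule has no overlaps.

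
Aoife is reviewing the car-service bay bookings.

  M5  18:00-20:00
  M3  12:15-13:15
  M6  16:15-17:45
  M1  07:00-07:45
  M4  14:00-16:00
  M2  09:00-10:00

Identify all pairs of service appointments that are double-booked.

Sorted by start: M1, M2, M3, M4, M6, M5.
M2 starts after M1 ends — done with M1.
M3 starts after M2 ends — done with M2.
M4 starts after M3 ends — done with M3.
M6 starts after M4 ends — done with M4.
M5 starts after M6 ends.

none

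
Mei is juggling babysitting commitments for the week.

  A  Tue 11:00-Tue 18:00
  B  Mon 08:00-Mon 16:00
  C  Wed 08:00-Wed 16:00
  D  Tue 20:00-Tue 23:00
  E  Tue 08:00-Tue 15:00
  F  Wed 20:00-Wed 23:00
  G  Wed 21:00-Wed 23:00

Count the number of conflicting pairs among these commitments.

Sorted by start: B, E, A, D, C, F, G.
E starts after B ends; B is clear from here.
A starts before E ends → E and A overlap.
D starts after E ends; E is clear from here.
D starts after A ends; A is clear from here.
C starts after D ends; D is clear from here.
F starts after C ends; C is clear from here.
G starts before F ends → F and G overlap.
Overlapping pairs: A & E, F & G — 2 in total.

2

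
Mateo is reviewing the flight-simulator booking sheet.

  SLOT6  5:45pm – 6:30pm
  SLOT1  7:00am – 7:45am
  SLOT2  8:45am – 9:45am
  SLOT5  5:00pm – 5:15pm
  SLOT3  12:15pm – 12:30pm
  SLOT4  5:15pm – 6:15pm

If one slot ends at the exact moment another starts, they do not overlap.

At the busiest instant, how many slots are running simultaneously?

Sort all start/end points and keep a running count:
7:00am start SLOT1 → 1
7:45am end SLOT1 → 0
8:45am start SLOT2 → 1
9:45am end SLOT2 → 0
12:15pm start SLOT3 → 1
12:30pm end SLOT3 → 0
5:00pm start SLOT5 → 1
5:15pm end SLOT5 → 0
5:15pm start SLOT4 → 1
5:45pm start SLOT6 → 2
6:15pm end SLOT4 → 1
6:30pm end SLOT6 → 0
Peak is 2, at 5:45pm (SLOT4, SLOT6).

2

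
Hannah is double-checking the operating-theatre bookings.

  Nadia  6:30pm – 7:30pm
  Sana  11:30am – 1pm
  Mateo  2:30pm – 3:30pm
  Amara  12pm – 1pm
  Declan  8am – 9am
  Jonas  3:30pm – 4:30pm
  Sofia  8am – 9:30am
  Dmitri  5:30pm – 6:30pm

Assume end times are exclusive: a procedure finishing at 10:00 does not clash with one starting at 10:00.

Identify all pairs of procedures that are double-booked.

Amara & Sana, Declan & Sofia

Sorted by start: Declan, Sofia, Sana, Amara, Mateo, Jonas, Dmitri, Nadia.
Sofia starts before Declan ends → Declan and Sofia overlap.
Sana starts after Declan ends, so nothing later overlaps Declan either.
Sana starts after Sofia ends, so nothing later overlaps Sofia either.
Amara starts before Sana ends → Sana and Amara overlap.
Mateo starts after Sana ends, so nothing later overlaps Sana either.
Mateo starts after Amara ends, so nothing later overlaps Amara either.
Jonas starts exactly when Mateo ends (back-to-back, no overlap), so nothing later overlaps Mateo either.
Dmitri starts after Jonas ends, so nothing later overlaps Jonas either.
Nadia starts exactly when Dmitri ends (back-to-back, no overlap).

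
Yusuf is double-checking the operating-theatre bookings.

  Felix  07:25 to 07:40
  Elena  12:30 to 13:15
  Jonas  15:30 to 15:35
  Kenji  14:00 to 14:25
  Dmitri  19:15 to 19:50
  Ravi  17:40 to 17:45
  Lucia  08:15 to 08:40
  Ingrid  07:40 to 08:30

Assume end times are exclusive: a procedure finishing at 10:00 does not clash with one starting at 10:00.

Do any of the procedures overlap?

Two intervals overlap when each starts before the other ends.
Sorted by start: Felix, Ingrid, Lucia, Elena, Kenji, Jonas, Ravi, Dmitri.
Ingrid starts exactly when Felix ends (back-to-back, no overlap); Felix is clear from here.
Lucia starts before Ingrid ends → Ingrid and Lucia overlap.
That's a conflict, so the schedule is not conflict-free.

Yes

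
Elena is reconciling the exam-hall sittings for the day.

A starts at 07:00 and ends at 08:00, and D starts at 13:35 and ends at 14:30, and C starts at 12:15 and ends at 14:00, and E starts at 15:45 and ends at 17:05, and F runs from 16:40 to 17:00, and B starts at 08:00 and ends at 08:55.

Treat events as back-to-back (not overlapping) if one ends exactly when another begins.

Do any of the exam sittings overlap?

Yes

Check each pair: they overlap iff neither finishes before the other starts.
Sorted by start: A, B, C, D, E, F.
B starts exactly when A ends (back-to-back, no overlap); A is clear from here.
C starts after B ends; B is clear from here.
D starts before C ends → C and D overlap.
That's a conflict, so the schedule is not conflict-free.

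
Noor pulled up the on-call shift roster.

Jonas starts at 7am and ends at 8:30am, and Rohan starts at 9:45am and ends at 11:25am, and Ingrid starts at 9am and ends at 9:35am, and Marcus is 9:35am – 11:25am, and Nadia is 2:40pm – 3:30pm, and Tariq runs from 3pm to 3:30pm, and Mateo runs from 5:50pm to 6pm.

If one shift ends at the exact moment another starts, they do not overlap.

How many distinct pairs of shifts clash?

Sorted by start: Jonas, Ingrid, Marcus, Rohan, Nadia, Tariq, Mateo.
Ingrid starts after Jonas ends, so Jonas has no further overlaps.
Marcus starts exactly when Ingrid ends (back-to-back, no overlap), so Ingrid has no further overlaps.
Rohan starts before Marcus ends → Marcus and Rohan overlap.
Nadia starts after Marcus ends, so Marcus has no further overlaps.
Nadia starts after Rohan ends, so Rohan has no further overlaps.
Tariq starts before Nadia ends → Nadia and Tariq overlap.
Mateo starts after Nadia ends.
Mateo starts after Tariq ends.
Overlapping pairs: Marcus & Rohan, Nadia & Tariq — 2 in total.

2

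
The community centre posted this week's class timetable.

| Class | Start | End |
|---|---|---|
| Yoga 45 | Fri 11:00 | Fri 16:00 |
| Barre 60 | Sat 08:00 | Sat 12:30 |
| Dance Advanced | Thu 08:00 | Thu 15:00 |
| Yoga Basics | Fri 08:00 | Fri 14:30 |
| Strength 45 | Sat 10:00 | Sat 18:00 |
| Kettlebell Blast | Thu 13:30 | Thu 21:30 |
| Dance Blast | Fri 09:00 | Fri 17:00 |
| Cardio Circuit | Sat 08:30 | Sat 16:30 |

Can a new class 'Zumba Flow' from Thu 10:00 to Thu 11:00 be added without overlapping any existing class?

Dance Advanced: starts Thu 08:00 before Zumba Flow ends Thu 11:00, and ends Thu 15:00 after Zumba Flow starts Thu 10:00 → overlap.
Kettlebell Blast: starts Thu 13:30 at or after Zumba Flow ends Thu 11:00 → clear.
Yoga Basics: starts Fri 08:00 at or after Zumba Flow ends Thu 11:00 → clear.
Dance Blast: starts Fri 09:00 at or after Zumba Flow ends Thu 11:00 → clear.
Yoga 45: starts Fri 11:00 at or after Zumba Flow ends Thu 11:00 → clear.
Barre 60: starts Sat 08:00 at or after Zumba Flow ends Thu 11:00 → clear.
Cardio Circuit: starts Sat 08:30 at or after Zumba Flow ends Thu 11:00 → clear.
Strength 45: starts Sat 10:00 at or after Zumba Flow ends Thu 11:00 → clear.
Zumba Flow overlaps Dance Advanced.

No — it overlaps Dance Advanced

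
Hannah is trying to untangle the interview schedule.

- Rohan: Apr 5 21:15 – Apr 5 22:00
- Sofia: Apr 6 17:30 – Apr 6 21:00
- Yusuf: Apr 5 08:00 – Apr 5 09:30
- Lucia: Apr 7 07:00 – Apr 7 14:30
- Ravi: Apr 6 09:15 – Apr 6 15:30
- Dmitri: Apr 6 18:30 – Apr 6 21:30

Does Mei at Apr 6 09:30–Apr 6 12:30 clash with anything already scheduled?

Yusuf: ends Apr 5 09:30 at or before Mei starts Apr 6 09:30 → clear.
Rohan: ends Apr 5 22:00 at or before Mei starts Apr 6 09:30 → clear.
Ravi: starts Apr 6 09:15 before Mei ends Apr 6 12:30, and ends Apr 6 15:30 after Mei starts Apr 6 09:30 → overlap.
Sofia: starts Apr 6 17:30 at or after Mei ends Apr 6 12:30 → clear.
Dmitri: starts Apr 6 18:30 at or after Mei ends Apr 6 12:30 → clear.
Lucia: starts Apr 7 07:00 at or after Mei ends Apr 6 12:30 → clear.
Mei overlaps Ravi.

Yes — it overlaps Ravi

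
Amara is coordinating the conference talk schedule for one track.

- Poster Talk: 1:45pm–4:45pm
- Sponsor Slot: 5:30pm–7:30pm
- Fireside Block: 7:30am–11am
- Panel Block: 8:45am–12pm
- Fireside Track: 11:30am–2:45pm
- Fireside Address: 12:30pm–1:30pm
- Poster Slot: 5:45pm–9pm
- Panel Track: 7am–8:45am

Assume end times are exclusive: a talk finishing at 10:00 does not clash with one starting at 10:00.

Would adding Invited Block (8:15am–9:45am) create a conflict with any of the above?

Panel Track: starts 7am before Invited Block ends 9:45am, and ends 8:45am after Invited Block starts 8:15am → overlap.
Fireside Block: starts 7:30am before Invited Block ends 9:45am, and ends 11am after Invited Block starts 8:15am → overlap.
Panel Block: starts 8:45am before Invited Block ends 9:45am, and ends 12pm after Invited Block starts 8:15am → overlap.
Fireside Track: starts 11:30am at or after Invited Block ends 9:45am → clear.
Fireside Address: starts 12:30pm at or after Invited Block ends 9:45am → clear.
Poster Talk: starts 1:45pm at or after Invited Block ends 9:45am → clear.
Sponsor Slot: starts 5:30pm at or after Invited Block ends 9:45am → clear.
Poster Slot: starts 5:45pm at or after Invited Block ends 9:45am → clear.
Invited Block overlaps Fireside Block, Panel Track, Panel Block.

Yes — it overlaps Fireside Block, Panel Block, Panel Track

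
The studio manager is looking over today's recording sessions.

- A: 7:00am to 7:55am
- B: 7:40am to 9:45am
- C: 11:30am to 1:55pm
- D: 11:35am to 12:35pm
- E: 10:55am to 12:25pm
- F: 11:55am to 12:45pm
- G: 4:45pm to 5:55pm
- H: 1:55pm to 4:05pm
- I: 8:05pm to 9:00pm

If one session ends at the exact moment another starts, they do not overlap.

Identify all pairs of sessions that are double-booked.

A & B, C & D, C & E, C & F, D & E, D & F, E & F

Check each pair: they overlap iff neither finishes before the other starts.
Sorted by start: A, B, E, C, D, F, H, G, I.
B starts before A ends → A and B overlap.
E starts after A ends; A is clear from here.
E starts after B ends; B is clear from here.
C starts before E ends → E and C overlap.
D starts before E ends → E and D overlap.
F starts before E ends → E and F overlap.
H starts after E ends; E is clear from here.
D starts before C ends → C and D overlap.
F starts before C ends → C and F overlap.
H starts exactly when C ends (back-to-back, no overlap); C is clear from here.
F starts before D ends → D and F overlap.
H starts after D ends; D is clear from here.
H starts after F ends; F is clear from here.
G starts after H ends; H is clear from here.
I starts after G ends.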